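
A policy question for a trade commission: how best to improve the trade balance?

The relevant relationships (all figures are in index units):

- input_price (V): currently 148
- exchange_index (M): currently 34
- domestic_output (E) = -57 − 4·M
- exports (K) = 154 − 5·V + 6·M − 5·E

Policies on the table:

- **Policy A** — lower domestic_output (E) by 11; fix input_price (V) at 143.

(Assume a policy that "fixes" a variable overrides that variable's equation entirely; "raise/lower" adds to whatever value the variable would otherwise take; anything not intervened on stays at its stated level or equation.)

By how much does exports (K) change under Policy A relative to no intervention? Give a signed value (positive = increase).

80

Baseline:
  V = 148
  M = 34
  E = -57 − 4·34 = -193
  K = 154 − 5·148 + 6·34 − 5·(-193) = 583
Policy A (E − 11, V := 143):
  V = 143
  M = 34
  E = -57 − 4·34 (−11 from intervention) = -204
  K = 154 − 5·143 + 6·34 − 5·(-204) = 663
Change in K: 663 − 583 = 80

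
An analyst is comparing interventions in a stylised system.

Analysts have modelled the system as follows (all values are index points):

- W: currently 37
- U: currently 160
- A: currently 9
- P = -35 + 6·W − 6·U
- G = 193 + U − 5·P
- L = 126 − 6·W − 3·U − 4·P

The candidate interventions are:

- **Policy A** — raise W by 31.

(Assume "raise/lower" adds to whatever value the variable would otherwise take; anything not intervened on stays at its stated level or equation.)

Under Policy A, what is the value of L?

1586

Policy A (W + 31):
  W = 37 + 31 = 68
  U = 160
  P = -35 + 6·68 − 6·160 = -587
  L = 126 − 6·68 − 3·160 − 4·(-587) = 1586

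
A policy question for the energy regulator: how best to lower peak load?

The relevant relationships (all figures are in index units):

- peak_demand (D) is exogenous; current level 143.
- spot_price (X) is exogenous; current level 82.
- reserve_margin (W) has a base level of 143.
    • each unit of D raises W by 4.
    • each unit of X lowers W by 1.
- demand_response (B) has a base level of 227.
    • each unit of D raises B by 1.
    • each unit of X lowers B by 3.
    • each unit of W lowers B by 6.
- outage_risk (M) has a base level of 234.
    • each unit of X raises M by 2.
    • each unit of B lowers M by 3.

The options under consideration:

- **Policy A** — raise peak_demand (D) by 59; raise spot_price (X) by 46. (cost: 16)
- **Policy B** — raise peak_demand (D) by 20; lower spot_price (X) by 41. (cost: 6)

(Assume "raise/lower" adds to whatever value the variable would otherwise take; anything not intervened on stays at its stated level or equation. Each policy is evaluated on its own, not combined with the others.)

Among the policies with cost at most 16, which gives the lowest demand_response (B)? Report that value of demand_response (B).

Policy A (D + 59, X + 46):
  D = 143 + 59 = 202
  X = 82 + 46 = 128
  W = 143 + 4·202 − 128 = 823
  B = 227 + 202 − 3·128 − 6·823 = -4893
Policy B (D + 20, X − 41):
  D = 143 + 20 = 163
  X = 82 − 41 = 41
  W = 143 + 4·163 − 41 = 754
  B = 227 + 163 − 3·41 − 6·754 = -4257
Comparing — Policy A: B=-4893, Policy B: B=-4257. Lowest is -4893 (Policy A).

-4893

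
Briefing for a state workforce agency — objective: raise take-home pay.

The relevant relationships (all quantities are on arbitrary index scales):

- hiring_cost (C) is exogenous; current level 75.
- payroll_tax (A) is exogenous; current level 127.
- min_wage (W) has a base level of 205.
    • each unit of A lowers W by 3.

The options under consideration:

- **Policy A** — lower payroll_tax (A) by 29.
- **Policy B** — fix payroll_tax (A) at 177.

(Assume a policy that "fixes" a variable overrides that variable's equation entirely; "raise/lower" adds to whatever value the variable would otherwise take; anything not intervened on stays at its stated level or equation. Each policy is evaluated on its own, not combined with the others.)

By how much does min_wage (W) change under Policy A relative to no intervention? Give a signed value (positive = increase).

87

Baseline:
  A = 127
  W = 205 − 3·127 = -176
Policy A (A − 29):
  A = 127 − 29 = 98
  W = 205 − 3·98 = -89
Change in W: -89 − (-176) = 87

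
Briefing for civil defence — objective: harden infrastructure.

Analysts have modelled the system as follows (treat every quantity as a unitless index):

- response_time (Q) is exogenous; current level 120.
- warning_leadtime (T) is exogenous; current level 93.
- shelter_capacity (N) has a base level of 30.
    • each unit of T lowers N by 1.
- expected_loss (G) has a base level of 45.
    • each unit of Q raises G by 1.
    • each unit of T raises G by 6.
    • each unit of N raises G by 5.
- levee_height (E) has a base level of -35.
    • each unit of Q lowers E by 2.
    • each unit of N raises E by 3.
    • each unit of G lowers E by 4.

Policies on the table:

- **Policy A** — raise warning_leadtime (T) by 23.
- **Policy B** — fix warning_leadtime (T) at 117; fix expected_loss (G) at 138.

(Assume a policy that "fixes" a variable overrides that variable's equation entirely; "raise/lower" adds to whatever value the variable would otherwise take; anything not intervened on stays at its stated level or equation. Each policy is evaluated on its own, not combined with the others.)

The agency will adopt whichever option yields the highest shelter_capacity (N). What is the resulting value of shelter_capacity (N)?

-86

Policy A (T + 23):
  T = 93 + 23 = 116
  N = 30 − 116 = -86
Policy B (T := 117, G := 138):
  T = 117
  N = 30 − 117 = -87
Comparing — Policy A: N=-86, Policy B: N=-87. Highest is -86 (Policy A).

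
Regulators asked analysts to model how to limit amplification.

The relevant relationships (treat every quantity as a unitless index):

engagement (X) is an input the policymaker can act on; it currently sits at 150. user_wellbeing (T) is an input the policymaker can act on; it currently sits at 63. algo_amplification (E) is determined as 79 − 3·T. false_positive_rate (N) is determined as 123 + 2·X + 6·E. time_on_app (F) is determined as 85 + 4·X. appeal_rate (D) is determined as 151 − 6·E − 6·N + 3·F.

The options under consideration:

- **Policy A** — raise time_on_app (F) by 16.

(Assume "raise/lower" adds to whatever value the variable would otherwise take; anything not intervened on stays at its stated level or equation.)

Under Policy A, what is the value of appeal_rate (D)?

Policy A (F + 16):
  X = 150
  T = 63
  E = 79 − 3·63 = -110
  N = 123 + 2·150 + 6·(-110) = -237
  F = 85 + 4·150 (+16 from intervention) = 701
  D = 151 − 6·(-110) − 6·(-237) + 3·701 = 4336

4336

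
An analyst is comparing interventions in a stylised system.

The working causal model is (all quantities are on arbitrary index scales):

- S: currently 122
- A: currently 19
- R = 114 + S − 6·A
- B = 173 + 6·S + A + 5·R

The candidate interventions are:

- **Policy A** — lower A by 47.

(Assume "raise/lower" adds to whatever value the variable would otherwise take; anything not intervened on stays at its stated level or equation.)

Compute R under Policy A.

Policy A (A − 47):
  S = 122
  A = 19 − 47 = -28
  R = 114 + 122 − 6·(-28) = 404

404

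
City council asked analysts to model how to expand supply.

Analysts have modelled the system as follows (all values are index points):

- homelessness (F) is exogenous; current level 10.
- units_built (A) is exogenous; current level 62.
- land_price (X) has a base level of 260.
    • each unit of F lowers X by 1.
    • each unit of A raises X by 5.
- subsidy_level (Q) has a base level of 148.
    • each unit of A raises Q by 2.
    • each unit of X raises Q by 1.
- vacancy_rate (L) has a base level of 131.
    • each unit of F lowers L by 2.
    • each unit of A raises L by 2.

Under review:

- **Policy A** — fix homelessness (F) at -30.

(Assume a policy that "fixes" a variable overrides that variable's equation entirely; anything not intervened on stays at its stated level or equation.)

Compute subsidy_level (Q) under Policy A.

872

Policy A (F := -30):
  F = -30
  A = 62
  X = 260 − (-30) + 5·62 = 600
  Q = 148 + 2·62 + 600 = 872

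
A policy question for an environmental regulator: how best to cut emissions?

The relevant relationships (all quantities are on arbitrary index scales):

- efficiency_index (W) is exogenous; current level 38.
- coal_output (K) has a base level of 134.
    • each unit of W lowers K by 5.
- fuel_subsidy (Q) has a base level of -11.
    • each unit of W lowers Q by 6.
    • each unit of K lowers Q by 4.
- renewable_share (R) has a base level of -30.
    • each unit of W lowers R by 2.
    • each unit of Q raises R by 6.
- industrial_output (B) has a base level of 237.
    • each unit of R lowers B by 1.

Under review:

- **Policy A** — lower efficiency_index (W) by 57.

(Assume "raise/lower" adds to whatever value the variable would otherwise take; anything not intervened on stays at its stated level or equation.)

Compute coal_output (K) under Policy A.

Policy A (W − 57):
  W = 38 − 57 = -19
  K = 134 − 5·(-19) = 229

229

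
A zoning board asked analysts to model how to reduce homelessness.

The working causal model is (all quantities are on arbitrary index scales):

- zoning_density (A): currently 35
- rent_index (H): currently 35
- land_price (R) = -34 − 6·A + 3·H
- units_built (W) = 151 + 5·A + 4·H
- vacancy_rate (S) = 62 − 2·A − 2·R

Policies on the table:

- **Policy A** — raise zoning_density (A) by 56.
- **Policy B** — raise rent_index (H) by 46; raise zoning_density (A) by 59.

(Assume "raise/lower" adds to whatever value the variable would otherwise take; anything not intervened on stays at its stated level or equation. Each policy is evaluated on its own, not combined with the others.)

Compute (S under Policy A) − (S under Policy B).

Policy A (A + 56):
  A = 35 + 56 = 91
  H = 35
  R = -34 − 6·91 + 3·35 = -475
  S = 62 − 2·91 − 2·(-475) = 830
Policy B (H + 46, A + 59):
  A = 35 + 59 = 94
  H = 35 + 46 = 81
  R = -34 − 6·94 + 3·81 = -355
  S = 62 − 2·94 − 2·(-355) = 584
S: 830 − 584 = 246

246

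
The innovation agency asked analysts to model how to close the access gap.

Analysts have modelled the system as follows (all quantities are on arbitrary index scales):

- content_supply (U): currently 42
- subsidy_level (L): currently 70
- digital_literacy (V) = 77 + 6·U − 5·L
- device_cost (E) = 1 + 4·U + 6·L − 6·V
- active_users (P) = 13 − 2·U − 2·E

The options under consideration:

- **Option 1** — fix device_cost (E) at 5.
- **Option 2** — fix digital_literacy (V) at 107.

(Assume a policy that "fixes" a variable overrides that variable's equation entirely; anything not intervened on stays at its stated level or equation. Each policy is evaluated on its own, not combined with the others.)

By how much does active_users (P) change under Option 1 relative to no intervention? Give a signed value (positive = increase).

Baseline:
  U = 42
  L = 70
  V = 77 + 6·42 − 5·70 = -21
  E = 1 + 4·42 + 6·70 − 6·(-21) = 715
  P = 13 − 2·42 − 2·715 = -1501
Option 1 (E := 5):
  U = 42
  L = 70
  V = 77 + 6·42 − 5·70 = -21
  E = 5
  P = 13 − 2·42 − 2·5 = -81
Change in P: -81 − (-1501) = 1420

1420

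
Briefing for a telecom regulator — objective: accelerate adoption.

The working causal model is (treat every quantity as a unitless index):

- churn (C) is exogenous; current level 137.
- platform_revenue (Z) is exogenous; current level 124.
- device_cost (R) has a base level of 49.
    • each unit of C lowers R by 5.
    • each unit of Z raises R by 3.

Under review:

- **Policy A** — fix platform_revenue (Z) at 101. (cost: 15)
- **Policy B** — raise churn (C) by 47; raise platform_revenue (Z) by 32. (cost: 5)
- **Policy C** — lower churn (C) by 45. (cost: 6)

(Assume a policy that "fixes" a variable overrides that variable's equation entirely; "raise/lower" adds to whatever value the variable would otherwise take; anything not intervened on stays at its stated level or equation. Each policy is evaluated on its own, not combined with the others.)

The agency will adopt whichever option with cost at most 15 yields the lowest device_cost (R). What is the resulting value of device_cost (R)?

-403

Policy A (Z := 101):
  C = 137
  Z = 101
  R = 49 − 5·137 + 3·101 = -333
Policy B (C + 47, Z + 32):
  C = 137 + 47 = 184
  Z = 124 + 32 = 156
  R = 49 − 5·184 + 3·156 = -403
Policy C (C − 45):
  C = 137 − 45 = 92
  Z = 124
  R = 49 − 5·92 + 3·124 = -39
Comparing — Policy A: R=-333, Policy B: R=-403, Policy C: R=-39. Lowest is -403 (Policy B).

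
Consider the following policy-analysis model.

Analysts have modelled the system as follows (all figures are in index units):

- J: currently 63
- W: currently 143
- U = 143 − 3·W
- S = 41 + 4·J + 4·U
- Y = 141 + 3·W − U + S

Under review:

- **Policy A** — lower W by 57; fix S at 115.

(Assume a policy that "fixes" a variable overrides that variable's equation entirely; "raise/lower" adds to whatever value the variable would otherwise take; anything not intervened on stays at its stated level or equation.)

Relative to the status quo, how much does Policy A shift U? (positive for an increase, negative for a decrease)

171

Baseline:
  W = 143
  U = 143 − 3·143 = -286
Policy A (W − 57, S := 115):
  W = 143 − 57 = 86
  U = 143 − 3·86 = -115
Change in U: -115 − (-286) = 171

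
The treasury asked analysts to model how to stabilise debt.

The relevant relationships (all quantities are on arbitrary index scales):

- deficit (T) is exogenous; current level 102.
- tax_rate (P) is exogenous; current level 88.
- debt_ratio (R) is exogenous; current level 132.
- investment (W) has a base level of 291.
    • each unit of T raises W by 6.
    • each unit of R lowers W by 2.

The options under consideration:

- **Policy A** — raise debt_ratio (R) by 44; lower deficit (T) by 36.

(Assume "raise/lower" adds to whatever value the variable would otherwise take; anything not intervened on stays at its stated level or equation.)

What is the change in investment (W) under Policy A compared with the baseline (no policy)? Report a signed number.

-304

Baseline:
  T = 102
  R = 132
  W = 291 + 6·102 − 2·132 = 639
Policy A (R + 44, T − 36):
  T = 102 − 36 = 66
  R = 132 + 44 = 176
  W = 291 + 6·66 − 2·176 = 335
Change in W: 335 − 639 = -304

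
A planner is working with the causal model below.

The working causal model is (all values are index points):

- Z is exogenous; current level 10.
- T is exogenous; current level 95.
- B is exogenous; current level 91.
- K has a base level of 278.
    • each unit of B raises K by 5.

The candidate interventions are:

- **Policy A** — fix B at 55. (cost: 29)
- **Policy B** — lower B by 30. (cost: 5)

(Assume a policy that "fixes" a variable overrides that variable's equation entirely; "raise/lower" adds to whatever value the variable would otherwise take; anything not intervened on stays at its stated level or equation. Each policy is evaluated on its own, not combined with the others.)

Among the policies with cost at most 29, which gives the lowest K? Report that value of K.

Policy A (B := 55):
  B = 55
  K = 278 + 5·55 = 553
Policy B (B − 30):
  B = 91 − 30 = 61
  K = 278 + 5·61 = 583
Comparing — Policy A: K=553, Policy B: K=583. Lowest is 553 (Policy A).

553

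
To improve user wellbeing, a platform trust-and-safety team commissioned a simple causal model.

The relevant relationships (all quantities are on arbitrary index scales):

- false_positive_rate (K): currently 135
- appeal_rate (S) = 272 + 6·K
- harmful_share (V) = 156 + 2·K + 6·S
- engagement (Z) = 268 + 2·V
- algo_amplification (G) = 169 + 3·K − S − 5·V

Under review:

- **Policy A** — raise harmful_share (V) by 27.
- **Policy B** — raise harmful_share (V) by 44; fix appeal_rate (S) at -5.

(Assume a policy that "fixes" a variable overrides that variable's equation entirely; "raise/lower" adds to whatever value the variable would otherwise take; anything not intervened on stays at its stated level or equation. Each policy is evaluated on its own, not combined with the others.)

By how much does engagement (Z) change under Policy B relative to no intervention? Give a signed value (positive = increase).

Baseline:
  K = 135
  S = 272 + 6·135 = 1082
  V = 156 + 2·135 + 6·1082 = 6918
  Z = 268 + 2·6918 = 14104
Policy B (V + 44, S := -5):
  K = 135
  S = -5
  V = 156 + 2·135 + 6·(-5) (+44 from intervention) = 440
  Z = 268 + 2·440 = 1148
Change in Z: 1148 − 14104 = -12956

-12956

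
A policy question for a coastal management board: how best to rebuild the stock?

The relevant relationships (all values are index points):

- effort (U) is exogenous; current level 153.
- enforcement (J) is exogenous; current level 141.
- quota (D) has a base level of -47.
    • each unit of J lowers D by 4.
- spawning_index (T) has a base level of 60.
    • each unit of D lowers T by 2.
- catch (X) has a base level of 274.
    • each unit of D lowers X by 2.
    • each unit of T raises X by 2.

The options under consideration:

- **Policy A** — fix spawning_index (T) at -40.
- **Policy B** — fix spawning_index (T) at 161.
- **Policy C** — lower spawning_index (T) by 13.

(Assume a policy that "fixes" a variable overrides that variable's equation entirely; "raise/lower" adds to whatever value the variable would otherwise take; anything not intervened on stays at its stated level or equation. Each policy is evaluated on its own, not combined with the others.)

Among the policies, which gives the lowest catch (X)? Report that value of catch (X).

1416

Policy A (T := -40):
  J = 141
  D = -47 − 4·141 = -611
  T = -40
  X = 274 − 2·(-611) + 2·(-40) = 1416
Policy B (T := 161):
  J = 141
  D = -47 − 4·141 = -611
  T = 161
  X = 274 − 2·(-611) + 2·161 = 1818
Policy C (T − 13):
  J = 141
  D = -47 − 4·141 = -611
  T = 60 − 2·(-611) (−13 from intervention) = 1269
  X = 274 − 2·(-611) + 2·1269 = 4034
Comparing — Policy A: X=1416, Policy B: X=1818, Policy C: X=4034. Lowest is 1416 (Policy A).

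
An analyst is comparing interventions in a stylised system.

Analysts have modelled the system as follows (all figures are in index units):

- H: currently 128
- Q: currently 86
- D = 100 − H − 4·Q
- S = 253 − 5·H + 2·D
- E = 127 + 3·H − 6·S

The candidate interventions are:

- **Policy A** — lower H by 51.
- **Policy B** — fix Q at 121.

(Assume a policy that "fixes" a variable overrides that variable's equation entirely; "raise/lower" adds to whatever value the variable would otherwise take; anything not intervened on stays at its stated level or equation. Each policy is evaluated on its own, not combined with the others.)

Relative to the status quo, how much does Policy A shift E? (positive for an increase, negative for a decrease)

-2295

Baseline:
  H = 128
  Q = 86
  D = 100 − 128 − 4·86 = -372
  S = 253 − 5·128 + 2·(-372) = -1131
  E = 127 + 3·128 − 6·(-1131) = 7297
Policy A (H − 51):
  H = 128 − 51 = 77
  Q = 86
  D = 100 − 77 − 4·86 = -321
  S = 253 − 5·77 + 2·(-321) = -774
  E = 127 + 3·77 − 6·(-774) = 5002
Change in E: 5002 − 7297 = -2295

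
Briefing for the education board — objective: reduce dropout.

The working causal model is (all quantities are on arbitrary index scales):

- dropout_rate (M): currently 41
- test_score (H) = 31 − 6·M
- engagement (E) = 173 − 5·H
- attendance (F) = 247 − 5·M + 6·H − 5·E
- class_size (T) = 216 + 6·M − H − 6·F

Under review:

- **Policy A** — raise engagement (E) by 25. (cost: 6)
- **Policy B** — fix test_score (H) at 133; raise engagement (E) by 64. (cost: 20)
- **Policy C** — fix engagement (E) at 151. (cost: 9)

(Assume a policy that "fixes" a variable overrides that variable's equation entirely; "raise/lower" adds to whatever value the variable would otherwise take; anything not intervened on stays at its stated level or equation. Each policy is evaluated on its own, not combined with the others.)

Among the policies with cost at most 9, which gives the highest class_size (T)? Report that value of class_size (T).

Policy A (E + 25):
  M = 41
  H = 31 − 6·41 = -215
  E = 173 − 5·(-215) (+25 from intervention) = 1273
  F = 247 − 5·41 + 6·(-215) − 5·1273 = -7613
  T = 216 + 6·41 − (-215) − 6·(-7613) = 46355
Policy C (E := 151):
  M = 41
  H = 31 − 6·41 = -215
  E = 151
  F = 247 − 5·41 + 6·(-215) − 5·151 = -2003
  T = 216 + 6·41 − (-215) − 6·(-2003) = 12695
Comparing — Policy A: T=46355, Policy C: T=12695. Highest is 46355 (Policy A).

46355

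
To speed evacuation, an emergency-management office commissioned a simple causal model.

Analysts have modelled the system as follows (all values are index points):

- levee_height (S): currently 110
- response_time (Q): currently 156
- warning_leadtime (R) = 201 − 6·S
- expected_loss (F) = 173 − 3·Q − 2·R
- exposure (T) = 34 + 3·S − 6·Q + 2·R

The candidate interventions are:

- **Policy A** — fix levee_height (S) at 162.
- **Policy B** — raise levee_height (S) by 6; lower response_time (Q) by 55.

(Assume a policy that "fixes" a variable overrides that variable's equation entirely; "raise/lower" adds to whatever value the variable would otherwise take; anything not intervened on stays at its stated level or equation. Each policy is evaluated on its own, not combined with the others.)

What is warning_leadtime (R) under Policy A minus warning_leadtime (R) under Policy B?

Policy A (S := 162):
  S = 162
  R = 201 − 6·162 = -771
Policy B (S + 6, Q − 55):
  S = 110 + 6 = 116
  R = 201 − 6·116 = -495
R: -771 − (-495) = -276

-276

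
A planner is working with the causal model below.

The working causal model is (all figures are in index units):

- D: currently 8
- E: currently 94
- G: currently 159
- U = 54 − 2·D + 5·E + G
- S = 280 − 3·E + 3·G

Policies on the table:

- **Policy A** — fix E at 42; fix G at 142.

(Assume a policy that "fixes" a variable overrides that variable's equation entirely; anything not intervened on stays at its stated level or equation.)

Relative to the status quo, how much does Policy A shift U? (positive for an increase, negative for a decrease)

-277

Baseline:
  D = 8
  E = 94
  G = 159
  U = 54 − 2·8 + 5·94 + 159 = 667
Policy A (E := 42, G := 142):
  D = 8
  E = 42
  G = 142
  U = 54 − 2·8 + 5·42 + 142 = 390
Change in U: 390 − 667 = -277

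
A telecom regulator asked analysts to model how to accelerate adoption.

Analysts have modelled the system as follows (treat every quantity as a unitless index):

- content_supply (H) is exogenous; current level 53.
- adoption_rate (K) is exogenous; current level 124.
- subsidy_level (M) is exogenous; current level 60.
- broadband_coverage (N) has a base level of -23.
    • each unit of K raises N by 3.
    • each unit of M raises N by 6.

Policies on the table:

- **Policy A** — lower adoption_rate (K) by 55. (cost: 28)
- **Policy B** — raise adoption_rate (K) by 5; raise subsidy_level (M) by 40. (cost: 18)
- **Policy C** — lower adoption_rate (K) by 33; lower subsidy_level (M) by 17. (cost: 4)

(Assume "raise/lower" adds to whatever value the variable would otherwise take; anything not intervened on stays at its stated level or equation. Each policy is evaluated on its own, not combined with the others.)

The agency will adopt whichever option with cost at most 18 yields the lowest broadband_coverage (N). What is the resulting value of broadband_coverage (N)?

Policy B (K + 5, M + 40):
  K = 124 + 5 = 129
  M = 60 + 40 = 100
  N = -23 + 3·129 + 6·100 = 964
Policy C (K − 33, M − 17):
  K = 124 − 33 = 91
  M = 60 − 17 = 43
  N = -23 + 3·91 + 6·43 = 508
Comparing — Policy B: N=964, Policy C: N=508. Lowest is 508 (Policy C).

508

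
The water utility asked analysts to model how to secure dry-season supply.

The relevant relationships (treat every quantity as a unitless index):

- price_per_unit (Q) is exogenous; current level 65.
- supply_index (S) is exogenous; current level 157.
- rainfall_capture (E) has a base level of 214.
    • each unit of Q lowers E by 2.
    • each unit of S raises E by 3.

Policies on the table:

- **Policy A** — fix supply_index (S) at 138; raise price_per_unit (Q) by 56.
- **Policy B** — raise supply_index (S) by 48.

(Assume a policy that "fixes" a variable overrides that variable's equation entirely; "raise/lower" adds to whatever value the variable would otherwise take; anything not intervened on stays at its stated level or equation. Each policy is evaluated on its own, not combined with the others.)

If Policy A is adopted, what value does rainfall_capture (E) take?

386

Policy A (S := 138, Q + 56):
  Q = 65 + 56 = 121
  S = 138
  E = 214 − 2·121 + 3·138 = 386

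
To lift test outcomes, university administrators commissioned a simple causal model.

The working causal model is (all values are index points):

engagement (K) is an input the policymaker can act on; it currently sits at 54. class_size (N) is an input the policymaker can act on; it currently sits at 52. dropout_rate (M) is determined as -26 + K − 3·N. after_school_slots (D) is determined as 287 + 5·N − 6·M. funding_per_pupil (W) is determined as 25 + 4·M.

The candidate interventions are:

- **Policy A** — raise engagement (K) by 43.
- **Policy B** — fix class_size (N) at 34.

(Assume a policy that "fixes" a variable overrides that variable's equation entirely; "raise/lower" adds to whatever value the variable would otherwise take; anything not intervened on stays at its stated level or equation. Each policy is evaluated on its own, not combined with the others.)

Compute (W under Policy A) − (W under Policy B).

Policy A (K + 43):
  K = 54 + 43 = 97
  N = 52
  M = -26 + 97 − 3·52 = -85
  W = 25 + 4·(-85) = -315
Policy B (N := 34):
  K = 54
  N = 34
  M = -26 + 54 − 3·34 = -74
  W = 25 + 4·(-74) = -271
W: -315 − (-271) = -44

-44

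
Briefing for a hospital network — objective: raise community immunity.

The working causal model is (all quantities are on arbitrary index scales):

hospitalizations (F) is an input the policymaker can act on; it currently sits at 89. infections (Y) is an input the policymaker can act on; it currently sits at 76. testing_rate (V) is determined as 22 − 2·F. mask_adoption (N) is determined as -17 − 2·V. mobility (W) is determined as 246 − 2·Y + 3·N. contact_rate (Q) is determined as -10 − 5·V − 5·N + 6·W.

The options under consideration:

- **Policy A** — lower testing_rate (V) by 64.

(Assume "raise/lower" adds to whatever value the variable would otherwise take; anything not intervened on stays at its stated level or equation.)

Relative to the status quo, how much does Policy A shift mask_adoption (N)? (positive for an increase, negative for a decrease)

128

Baseline:
  F = 89
  V = 22 − 2·89 = -156
  N = -17 − 2·(-156) = 295
Policy A (V − 64):
  F = 89
  V = 22 − 2·89 (−64 from intervention) = -220
  N = -17 − 2·(-220) = 423
Change in N: 423 − 295 = 128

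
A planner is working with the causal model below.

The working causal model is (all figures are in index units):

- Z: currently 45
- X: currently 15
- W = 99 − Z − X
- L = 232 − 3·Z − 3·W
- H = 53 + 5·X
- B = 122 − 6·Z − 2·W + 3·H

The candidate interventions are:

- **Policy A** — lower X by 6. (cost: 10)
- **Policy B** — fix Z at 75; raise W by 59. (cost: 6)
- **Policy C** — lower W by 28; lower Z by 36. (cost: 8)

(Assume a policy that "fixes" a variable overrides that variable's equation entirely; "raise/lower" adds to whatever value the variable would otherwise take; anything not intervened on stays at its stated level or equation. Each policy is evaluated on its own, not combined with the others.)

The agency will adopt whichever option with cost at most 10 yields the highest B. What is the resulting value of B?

Policy A (X − 6):
  Z = 45
  X = 15 − 6 = 9
  W = 99 − 45 − 9 = 45
  H = 53 + 5·9 = 98
  B = 122 − 6·45 − 2·45 + 3·98 = 56
Policy B (Z := 75, W + 59):
  Z = 75
  X = 15
  W = 99 − 75 − 15 (+59 from intervention) = 68
  H = 53 + 5·15 = 128
  B = 122 − 6·75 − 2·68 + 3·128 = -80
Policy C (W − 28, Z − 36):
  Z = 45 − 36 = 9
  X = 15
  W = 99 − 9 − 15 (−28 from intervention) = 47
  H = 53 + 5·15 = 128
  B = 122 − 6·9 − 2·47 + 3·128 = 358
Comparing — Policy A: B=56, Policy B: B=-80, Policy C: B=358. Highest is 358 (Policy C).

358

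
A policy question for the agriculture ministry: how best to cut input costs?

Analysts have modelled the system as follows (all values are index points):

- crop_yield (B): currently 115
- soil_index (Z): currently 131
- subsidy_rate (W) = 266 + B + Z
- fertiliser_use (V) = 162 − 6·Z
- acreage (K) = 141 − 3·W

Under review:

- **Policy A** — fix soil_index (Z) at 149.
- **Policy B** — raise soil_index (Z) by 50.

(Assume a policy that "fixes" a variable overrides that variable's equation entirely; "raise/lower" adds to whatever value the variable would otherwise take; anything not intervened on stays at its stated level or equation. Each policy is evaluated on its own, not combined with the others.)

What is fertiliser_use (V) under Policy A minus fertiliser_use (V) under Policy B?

Policy A (Z := 149):
  Z = 149
  V = 162 − 6·149 = -732
Policy B (Z + 50):
  Z = 131 + 50 = 181
  V = 162 − 6·181 = -924
V: -732 − (-924) = 192

192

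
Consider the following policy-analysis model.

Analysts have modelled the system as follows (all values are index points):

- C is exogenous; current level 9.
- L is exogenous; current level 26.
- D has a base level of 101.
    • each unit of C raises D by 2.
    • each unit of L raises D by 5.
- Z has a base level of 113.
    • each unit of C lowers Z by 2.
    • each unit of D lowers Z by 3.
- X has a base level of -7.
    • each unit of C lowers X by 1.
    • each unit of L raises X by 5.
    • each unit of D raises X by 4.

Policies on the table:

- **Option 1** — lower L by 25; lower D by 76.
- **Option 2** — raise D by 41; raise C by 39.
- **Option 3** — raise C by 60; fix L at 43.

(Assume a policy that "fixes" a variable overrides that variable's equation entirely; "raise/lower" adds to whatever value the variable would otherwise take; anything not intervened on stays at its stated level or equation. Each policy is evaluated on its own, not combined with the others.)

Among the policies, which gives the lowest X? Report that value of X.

Option 1 (L − 25, D − 76):
  C = 9
  L = 26 − 25 = 1
  D = 101 + 2·9 + 5·1 (−76 from intervention) = 48
  X = -7 − 9 + 5·1 + 4·48 = 181
Option 2 (D + 41, C + 39):
  C = 9 + 39 = 48
  L = 26
  D = 101 + 2·48 + 5·26 (+41 from intervention) = 368
  X = -7 − 48 + 5·26 + 4·368 = 1547
Option 3 (C + 60, L := 43):
  C = 9 + 60 = 69
  L = 43
  D = 101 + 2·69 + 5·43 = 454
  X = -7 − 69 + 5·43 + 4·454 = 1955
Comparing — Option 1: X=181, Option 2: X=1547, Option 3: X=1955. Lowest is 181 (Option 1).

181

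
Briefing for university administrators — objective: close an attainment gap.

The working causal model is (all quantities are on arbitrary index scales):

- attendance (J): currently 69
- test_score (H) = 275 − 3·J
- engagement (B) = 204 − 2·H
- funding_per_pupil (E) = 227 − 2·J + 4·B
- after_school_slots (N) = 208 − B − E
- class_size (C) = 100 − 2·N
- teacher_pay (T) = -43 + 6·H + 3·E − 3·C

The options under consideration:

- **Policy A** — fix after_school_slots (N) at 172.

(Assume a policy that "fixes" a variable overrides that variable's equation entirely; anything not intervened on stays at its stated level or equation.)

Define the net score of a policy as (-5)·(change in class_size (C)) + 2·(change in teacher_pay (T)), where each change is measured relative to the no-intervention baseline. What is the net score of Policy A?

Baseline:
  J = 69
  H = 275 − 3·69 = 68
  B = 204 − 2·68 = 68
  E = 227 − 2·69 + 4·68 = 361
  N = 208 − 68 − 361 = -221
  C = 100 − 2·(-221) = 542
  T = -43 + 6·68 + 3·361 − 3·542 = -178
Policy A (N := 172):
  J = 69
  H = 275 − 3·69 = 68
  B = 204 − 2·68 = 68
  E = 227 − 2·69 + 4·68 = 361
  N = 172
  C = 100 − 2·172 = -244
  T = -43 + 6·68 + 3·361 − 3·(-244) = 2180
ΔC = -244 − 542 = -786; ΔT = 2180 − (-178) = 2358
Score = (-5)·(-786) + 2·2358 = 8646

8646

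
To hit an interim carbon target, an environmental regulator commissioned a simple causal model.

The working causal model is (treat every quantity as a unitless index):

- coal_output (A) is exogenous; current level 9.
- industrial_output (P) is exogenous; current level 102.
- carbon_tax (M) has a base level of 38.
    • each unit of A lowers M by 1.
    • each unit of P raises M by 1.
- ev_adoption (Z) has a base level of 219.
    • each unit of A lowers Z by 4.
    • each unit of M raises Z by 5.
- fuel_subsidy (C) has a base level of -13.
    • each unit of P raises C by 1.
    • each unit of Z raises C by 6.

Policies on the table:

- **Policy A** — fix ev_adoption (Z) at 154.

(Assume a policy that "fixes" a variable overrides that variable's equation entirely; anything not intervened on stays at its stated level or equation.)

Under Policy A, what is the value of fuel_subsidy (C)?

Policy A (Z := 154):
  A = 9
  P = 102
  M = 38 − 9 + 102 = 131
  Z = 154
  C = -13 + 102 + 6·154 = 1013

1013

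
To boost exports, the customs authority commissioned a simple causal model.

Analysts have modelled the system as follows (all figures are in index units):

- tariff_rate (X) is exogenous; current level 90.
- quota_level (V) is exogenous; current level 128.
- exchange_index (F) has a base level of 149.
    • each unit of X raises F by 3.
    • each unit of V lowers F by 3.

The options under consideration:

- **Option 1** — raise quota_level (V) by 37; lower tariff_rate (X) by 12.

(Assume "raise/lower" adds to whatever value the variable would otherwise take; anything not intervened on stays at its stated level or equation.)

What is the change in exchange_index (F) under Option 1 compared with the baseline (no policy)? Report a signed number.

Baseline:
  X = 90
  V = 128
  F = 149 + 3·90 − 3·128 = 35
Option 1 (V + 37, X − 12):
  X = 90 − 12 = 78
  V = 128 + 37 = 165
  F = 149 + 3·78 − 3·165 = -112
Change in F: -112 − 35 = -147

-147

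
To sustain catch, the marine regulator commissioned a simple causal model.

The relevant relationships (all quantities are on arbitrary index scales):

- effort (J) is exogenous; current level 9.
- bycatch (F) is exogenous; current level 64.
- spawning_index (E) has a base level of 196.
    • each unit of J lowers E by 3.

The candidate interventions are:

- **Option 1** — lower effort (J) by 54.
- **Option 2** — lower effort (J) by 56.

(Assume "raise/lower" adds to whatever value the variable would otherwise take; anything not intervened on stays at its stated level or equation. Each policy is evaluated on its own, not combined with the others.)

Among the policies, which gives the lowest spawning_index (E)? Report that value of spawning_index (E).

Option 1 (J − 54):
  J = 9 − 54 = -45
  E = 196 − 3·(-45) = 331
Option 2 (J − 56):
  J = 9 − 56 = -47
  E = 196 − 3·(-47) = 337
Comparing — Option 1: E=331, Option 2: E=337. Lowest is 331 (Option 1).

331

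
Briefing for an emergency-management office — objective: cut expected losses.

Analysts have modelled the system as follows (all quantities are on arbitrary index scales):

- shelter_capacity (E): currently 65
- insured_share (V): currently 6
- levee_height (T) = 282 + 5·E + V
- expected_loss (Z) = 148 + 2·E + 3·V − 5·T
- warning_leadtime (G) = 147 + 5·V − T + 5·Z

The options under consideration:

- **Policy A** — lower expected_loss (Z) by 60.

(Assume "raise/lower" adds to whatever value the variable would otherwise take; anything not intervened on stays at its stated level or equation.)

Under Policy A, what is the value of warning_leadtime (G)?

-14581

Policy A (Z − 60):
  E = 65
  V = 6
  T = 282 + 5·65 + 6 = 613
  Z = 148 + 2·65 + 3·6 − 5·613 (−60 from intervention) = -2829
  G = 147 + 5·6 − 613 + 5·(-2829) = -14581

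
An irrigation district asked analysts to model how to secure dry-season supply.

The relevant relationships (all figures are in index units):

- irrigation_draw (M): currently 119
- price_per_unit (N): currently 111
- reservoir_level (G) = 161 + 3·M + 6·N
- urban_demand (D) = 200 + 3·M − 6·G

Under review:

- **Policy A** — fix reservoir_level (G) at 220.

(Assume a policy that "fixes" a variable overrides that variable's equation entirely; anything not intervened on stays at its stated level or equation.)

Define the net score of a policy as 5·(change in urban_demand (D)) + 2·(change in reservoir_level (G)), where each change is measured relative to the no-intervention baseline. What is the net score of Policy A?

26992

Baseline:
  M = 119
  N = 111
  G = 161 + 3·119 + 6·111 = 1184
  D = 200 + 3·119 − 6·1184 = -6547
Policy A (G := 220):
  M = 119
  N = 111
  G = 220
  D = 200 + 3·119 − 6·220 = -763
ΔD = -763 − (-6547) = 5784; ΔG = 220 − 1184 = -964
Score = 5·5784 + 2·(-964) = 26992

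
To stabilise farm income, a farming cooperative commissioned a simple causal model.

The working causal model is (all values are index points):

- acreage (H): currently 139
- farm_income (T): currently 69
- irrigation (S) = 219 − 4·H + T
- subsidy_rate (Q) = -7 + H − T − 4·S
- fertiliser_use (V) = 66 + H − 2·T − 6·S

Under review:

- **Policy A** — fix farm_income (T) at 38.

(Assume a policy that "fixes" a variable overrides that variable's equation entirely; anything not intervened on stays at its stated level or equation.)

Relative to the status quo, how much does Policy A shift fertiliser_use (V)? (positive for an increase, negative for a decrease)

248

Baseline:
  H = 139
  T = 69
  S = 219 − 4·139 + 69 = -268
  V = 66 + 139 − 2·69 − 6·(-268) = 1675
Policy A (T := 38):
  H = 139
  T = 38
  S = 219 − 4·139 + 38 = -299
  V = 66 + 139 − 2·38 − 6·(-299) = 1923
Change in V: 1923 − 1675 = 248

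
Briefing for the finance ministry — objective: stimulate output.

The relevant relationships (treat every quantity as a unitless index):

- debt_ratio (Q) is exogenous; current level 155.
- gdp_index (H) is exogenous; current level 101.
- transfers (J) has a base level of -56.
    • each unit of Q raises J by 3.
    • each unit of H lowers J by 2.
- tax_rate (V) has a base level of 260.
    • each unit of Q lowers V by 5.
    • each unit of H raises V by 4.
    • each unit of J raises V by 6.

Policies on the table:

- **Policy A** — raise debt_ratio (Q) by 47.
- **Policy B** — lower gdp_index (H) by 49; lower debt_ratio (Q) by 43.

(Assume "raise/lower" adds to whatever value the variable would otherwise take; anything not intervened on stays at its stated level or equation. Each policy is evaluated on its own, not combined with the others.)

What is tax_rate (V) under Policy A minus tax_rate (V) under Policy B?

Policy A (Q + 47):
  Q = 155 + 47 = 202
  H = 101
  J = -56 + 3·202 − 2·101 = 348
  V = 260 − 5·202 + 4·101 + 6·348 = 1742
Policy B (H − 49, Q − 43):
  Q = 155 − 43 = 112
  H = 101 − 49 = 52
  J = -56 + 3·112 − 2·52 = 176
  V = 260 − 5·112 + 4·52 + 6·176 = 964
V: 1742 − 964 = 778

778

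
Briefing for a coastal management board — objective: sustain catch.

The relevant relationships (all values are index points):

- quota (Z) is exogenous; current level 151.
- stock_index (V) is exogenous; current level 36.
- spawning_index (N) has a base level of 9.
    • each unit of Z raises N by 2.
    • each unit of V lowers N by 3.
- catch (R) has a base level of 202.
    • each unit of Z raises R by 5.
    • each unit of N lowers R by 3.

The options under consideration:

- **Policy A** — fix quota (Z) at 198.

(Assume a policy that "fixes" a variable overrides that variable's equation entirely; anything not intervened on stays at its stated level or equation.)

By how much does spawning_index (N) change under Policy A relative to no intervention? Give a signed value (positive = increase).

94

Baseline:
  Z = 151
  V = 36
  N = 9 + 2·151 − 3·36 = 203
Policy A (Z := 198):
  Z = 198
  V = 36
  N = 9 + 2·198 − 3·36 = 297
Change in N: 297 − 203 = 94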